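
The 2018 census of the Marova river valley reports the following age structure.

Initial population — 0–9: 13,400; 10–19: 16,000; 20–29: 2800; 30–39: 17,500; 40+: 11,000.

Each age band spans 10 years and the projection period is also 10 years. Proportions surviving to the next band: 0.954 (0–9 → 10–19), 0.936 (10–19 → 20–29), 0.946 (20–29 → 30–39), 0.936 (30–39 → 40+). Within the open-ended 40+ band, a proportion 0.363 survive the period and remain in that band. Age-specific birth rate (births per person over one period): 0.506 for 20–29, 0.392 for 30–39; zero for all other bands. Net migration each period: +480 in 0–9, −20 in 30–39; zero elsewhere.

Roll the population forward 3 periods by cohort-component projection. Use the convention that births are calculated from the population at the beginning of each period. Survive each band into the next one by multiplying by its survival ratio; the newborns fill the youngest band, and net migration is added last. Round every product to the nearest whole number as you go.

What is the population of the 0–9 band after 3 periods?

Call the groups 1 to 5, youngest first.
[period 1]
Births: 2800 * 0.506 = 1417  |  17500 * 0.392 = 6860 → 8277
Group 2: 13400 * 0.954 = 12784
Group 3: 16000 * 0.936 = 14976
Group 4: 2800 * 0.946 = 2649
Group 5: 17500 * 0.936 + 11000 * 0.363 = 16380 + 3993 = 20373
Net migration: Group 1 + 480 → 8757; Group 4 − 20 → 2629
End of period: [8757, 12784, 14976, 2629, 20373]
[period 2]
Births: 14976 * 0.506 = 7578  |  2629 * 0.392 = 1031 → 8609
Group 2: 8757 * 0.954 = 8354
Group 3: 12784 * 0.936 = 11966
Group 4: 14976 * 0.946 = 14167
Group 5: 2629 * 0.936 + 20373 * 0.363 = 2461 + 7395 = 9856
Net migration: Group 1 + 480 → 9089; Group 4 − 20 → 14147
End of period: [9089, 8354, 11966, 14147, 9856]
[period 3]
Births: 11966 * 0.506 = 6055  |  14147 * 0.392 = 5546 → 11601
Group 2: 9089 * 0.954 = 8671
Group 3: 8354 * 0.936 = 7819
Group 4: 11966 * 0.946 = 11320
Group 5: 14147 * 0.936 + 9856 * 0.363 = 13242 + 3578 = 16820
Net migration: Group 1 + 480 → 12081; Group 4 − 20 → 11300
End of period: [12081, 8671, 7819, 11300, 16820]

12081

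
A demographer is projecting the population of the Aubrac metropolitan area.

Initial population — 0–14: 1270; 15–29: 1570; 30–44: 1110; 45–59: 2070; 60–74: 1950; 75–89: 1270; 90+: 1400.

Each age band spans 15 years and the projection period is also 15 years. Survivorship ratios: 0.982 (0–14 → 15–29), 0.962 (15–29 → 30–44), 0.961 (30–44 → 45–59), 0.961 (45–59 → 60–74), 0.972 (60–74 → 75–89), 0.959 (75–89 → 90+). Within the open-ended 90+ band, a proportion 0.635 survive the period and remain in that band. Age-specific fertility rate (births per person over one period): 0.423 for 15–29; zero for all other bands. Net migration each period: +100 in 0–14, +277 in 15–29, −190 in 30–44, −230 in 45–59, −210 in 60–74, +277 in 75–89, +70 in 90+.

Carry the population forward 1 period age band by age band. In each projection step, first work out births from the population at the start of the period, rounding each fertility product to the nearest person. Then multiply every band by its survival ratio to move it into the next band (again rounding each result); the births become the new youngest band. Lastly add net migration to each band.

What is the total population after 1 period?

Let group 1 be 0–14 through group 7 = 90+.
— Period 1 —
Births: 1570 × 0.423 = 664
Group 2: 1270 × 0.982 = 1247
Group 3: 1570 × 0.962 = 1510
Group 4: 1110 × 0.961 = 1067
Group 5: 2070 × 0.961 = 1989
Group 6: 1950 × 0.972 = 1895
Group 7: 1270 × 0.959 + 1400 × 0.635 = 1218 + 889 = 2107
Net migration: Group 1 + 100 → 764; Group 2 + 277 → 1524; Group 3 − 190 → 1320; Group 4 − 230 → 837; Group 5 − 210 → 1779; Group 6 + 277 → 2172; Group 7 + 70 → 2177
End of period: [764, 1524, 1320, 837, 1779, 2172, 2177]
Total after period 1: 764 + 1524 + 1320 + 837 + 1779 + 2172 + 2177 = 10573

10573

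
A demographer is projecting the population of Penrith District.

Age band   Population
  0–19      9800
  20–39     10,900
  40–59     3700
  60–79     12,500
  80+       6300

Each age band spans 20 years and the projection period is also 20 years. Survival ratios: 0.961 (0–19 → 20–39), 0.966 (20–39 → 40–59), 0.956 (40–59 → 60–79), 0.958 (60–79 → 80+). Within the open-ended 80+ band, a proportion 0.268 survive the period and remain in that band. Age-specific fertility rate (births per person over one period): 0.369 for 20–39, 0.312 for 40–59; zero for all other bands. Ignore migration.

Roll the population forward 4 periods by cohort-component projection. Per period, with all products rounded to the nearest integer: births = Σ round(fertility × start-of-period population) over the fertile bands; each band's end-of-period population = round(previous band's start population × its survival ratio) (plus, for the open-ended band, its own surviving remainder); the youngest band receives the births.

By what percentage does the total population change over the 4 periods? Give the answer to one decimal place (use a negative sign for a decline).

-29.0

Call the bands 1 to 5, youngest first.
[period 1]
Births: 10900 × 0.369 = 4022 ; 3700 × 0.312 = 1154 → 5176
Band 2: 9800 × 0.961 = 9418
Band 3: 10900 × 0.966 = 10529
Band 4: 3700 × 0.956 = 3537
Band 5: 12500 × 0.958 + 6300 × 0.268 = 11975 + 1688 = 13663
Giving 5176 / 9418 / 10529 / 3537 / 13663.
[period 2]
Births: 9418 × 0.369 = 3475 ; 10529 × 0.312 = 3285 → 6760
Band 2: 5176 × 0.961 = 4974
Band 3: 9418 × 0.966 = 9098
Band 4: 10529 × 0.956 = 10066
Band 5: 3537 × 0.958 + 13663 × 0.268 = 3388 + 3662 = 7050
Giving 6760 / 4974 / 9098 / 10066 / 7050.
[period 3]
Births: 4974 × 0.369 = 1835 ; 9098 × 0.312 = 2839 → 4674
Band 2: 6760 × 0.961 = 6496
Band 3: 4974 × 0.966 = 4805
Band 4: 9098 × 0.956 = 8698
Band 5: 10066 × 0.958 + 7050 × 0.268 = 9643 + 1889 = 11532
Giving 4674 / 6496 / 4805 / 8698 / 11532.
[period 4]
Births: 6496 × 0.369 = 2397 ; 4805 × 0.312 = 1499 → 3896
Band 2: 4674 × 0.961 = 4492
Band 3: 6496 × 0.966 = 6275
Band 4: 4805 × 0.956 = 4594
Band 5: 8698 × 0.958 + 11532 × 0.268 = 8333 + 3091 = 11424
Giving 3896 / 4492 / 6275 / 4594 / 11424.
Total: 43200 → 30681; change = -12519; percentage change = -29.0%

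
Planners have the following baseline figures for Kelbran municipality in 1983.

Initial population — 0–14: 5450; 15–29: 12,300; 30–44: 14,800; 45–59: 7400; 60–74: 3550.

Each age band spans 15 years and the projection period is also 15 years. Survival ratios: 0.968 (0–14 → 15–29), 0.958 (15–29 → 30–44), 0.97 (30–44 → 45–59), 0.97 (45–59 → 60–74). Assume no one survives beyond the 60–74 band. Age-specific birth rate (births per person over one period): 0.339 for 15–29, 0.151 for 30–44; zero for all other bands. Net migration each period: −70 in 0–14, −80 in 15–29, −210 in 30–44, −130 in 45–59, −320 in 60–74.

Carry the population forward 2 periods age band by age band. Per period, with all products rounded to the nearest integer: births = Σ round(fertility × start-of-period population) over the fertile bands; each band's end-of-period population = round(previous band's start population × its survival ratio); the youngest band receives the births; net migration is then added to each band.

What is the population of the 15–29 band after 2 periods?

[period 1]
Births: 12300 × 0.339 = 4170  |  14800 × 0.151 = 2235 → total 6405
15–29: 5450 × 0.968 = 5276
30–44: 12300 × 0.958 = 11783
45–59: 14800 × 0.97 = 14356
60–74: 7400 × 0.97 = 7178
Net migration: 0–14 − 70 → 6335; 15–29 − 80 → 5196; 30–44 − 210 → 11573; 45–59 − 130 → 14226; 60–74 − 320 → 6858
Giving 6335 / 5196 / 11573 / 14226 / 6858.
[period 2]
Births: 5196 × 0.339 = 1761  |  11573 × 0.151 = 1748 → total 3509
15–29: 6335 × 0.968 = 6132
30–44: 5196 × 0.958 = 4978
45–59: 11573 × 0.97 = 11226
60–74: 14226 × 0.97 = 13799
Net migration: 0–14 − 70 → 3439; 15–29 − 80 → 6052; 30–44 − 210 → 4768; 45–59 − 130 → 11096; 60–74 − 320 → 13479
Giving 3439 / 6052 / 4768 / 11096 / 13479.

6052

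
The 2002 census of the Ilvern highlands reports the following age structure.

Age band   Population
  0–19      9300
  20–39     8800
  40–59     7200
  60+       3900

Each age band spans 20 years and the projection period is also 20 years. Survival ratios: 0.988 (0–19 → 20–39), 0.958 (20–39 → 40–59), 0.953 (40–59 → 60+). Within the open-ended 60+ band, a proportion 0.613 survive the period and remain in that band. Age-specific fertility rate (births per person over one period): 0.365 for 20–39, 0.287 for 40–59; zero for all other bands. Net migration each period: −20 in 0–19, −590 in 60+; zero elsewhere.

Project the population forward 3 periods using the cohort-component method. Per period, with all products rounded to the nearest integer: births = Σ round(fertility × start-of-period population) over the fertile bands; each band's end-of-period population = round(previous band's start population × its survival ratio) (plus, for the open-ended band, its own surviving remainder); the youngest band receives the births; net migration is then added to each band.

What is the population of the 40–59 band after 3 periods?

4977

Numbering the groups 1..4 from youngest to oldest:
After projecting period 1:
Births: 8800 * 0.365 = 3212  |  7200 * 0.287 = 2066 — total 5278
Group 2: 9300 * 0.988 = 9188
Group 3: 8800 * 0.958 = 8430
Group 4: 7200 * 0.953 + 3900 * 0.613 = 6862 + 2391 = 9253
Net migration: Group 1 − 20 → 5258; Group 4 − 590 → 8663
End of period: [5258, 9188, 8430, 8663]
After projecting period 2:
Births: 9188 * 0.365 = 3354  |  8430 * 0.287 = 2419 — total 5773
Group 2: 5258 * 0.988 = 5195
Group 3: 9188 * 0.958 = 8802
Group 4: 8430 * 0.953 + 8663 * 0.613 = 8034 + 5310 = 13344
Net migration: Group 1 − 20 → 5753; Group 4 − 590 → 12754
End of period: [5753, 5195, 8802, 12754]
After projecting period 3:
Births: 5195 * 0.365 = 1896  |  8802 * 0.287 = 2526 — total 4422
Group 2: 5753 * 0.988 = 5684
Group 3: 5195 * 0.958 = 4977
Group 4: 8802 * 0.953 + 12754 * 0.613 = 8388 + 7818 = 16206
Net migration: Group 1 − 20 → 4402; Group 4 − 590 → 15616
End of period: [4402, 5684, 4977, 15616]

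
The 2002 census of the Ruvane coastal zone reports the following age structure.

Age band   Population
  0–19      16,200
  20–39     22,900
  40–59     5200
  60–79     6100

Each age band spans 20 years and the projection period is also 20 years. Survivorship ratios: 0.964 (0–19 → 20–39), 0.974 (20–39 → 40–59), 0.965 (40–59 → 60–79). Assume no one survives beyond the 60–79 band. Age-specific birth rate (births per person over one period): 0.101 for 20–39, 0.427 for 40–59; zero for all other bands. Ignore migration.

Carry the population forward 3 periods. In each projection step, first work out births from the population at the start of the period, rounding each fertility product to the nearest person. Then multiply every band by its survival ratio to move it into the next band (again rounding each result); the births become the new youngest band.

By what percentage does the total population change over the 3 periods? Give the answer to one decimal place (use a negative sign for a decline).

Period 1:
Births: 22900 * 0.101 = 2313, 5200 * 0.427 = 2220 ⇒ total 4533
20–39: 16200 * 0.964 = 15617
40–59: 22900 * 0.974 = 22305
60–79: 5200 * 0.965 = 5018
Population now: 0–19=4533, 20–39=15617, 40–59=22305, 60–79=5018
Period 2:
Births: 15617 * 0.101 = 1577, 22305 * 0.427 = 9524 ⇒ total 11101
20–39: 4533 * 0.964 = 4370
40–59: 15617 * 0.974 = 15211
60–79: 22305 * 0.965 = 21524
Population now: 0–19=11101, 20–39=4370, 40–59=15211, 60–79=21524
Period 3:
Births: 4370 * 0.101 = 441, 15211 * 0.427 = 6495 ⇒ total 6936
20–39: 11101 * 0.964 = 10701
40–59: 4370 * 0.974 = 4256
60–79: 15211 * 0.965 = 14679
Population now: 0–19=6936, 20–39=10701, 40–59=4256, 60–79=14679
Total: 50400 → 36572; change = -13828; percentage change = -27.4%

-27.4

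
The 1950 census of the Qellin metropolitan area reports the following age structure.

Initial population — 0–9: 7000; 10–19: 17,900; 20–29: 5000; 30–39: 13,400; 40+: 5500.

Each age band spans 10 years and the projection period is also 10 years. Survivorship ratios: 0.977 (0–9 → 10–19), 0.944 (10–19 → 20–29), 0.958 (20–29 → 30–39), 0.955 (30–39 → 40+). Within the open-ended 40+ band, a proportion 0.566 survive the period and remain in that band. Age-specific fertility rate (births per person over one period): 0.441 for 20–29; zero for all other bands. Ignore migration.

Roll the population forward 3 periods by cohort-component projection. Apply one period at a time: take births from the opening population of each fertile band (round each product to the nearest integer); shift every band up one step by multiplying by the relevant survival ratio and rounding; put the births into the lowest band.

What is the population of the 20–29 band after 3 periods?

2033

— Period 1 —
Births: 5000 × 0.441 = 2205
10–19: 7000 × 0.977 = 6839
20–29: 17900 × 0.944 = 16898
30–39: 5000 × 0.958 = 4790
40+: 13400 × 0.955 + 5500 × 0.566 = 12797 + 3113 = 15910
Population now: 0–9=2205, 10–19=6839, 20–29=16898, 30–39=4790, 40+=15910
— Period 2 —
Births: 16898 × 0.441 = 7452
10–19: 2205 × 0.977 = 2154
20–29: 6839 × 0.944 = 6456
30–39: 16898 × 0.958 = 16188
40+: 4790 × 0.955 + 15910 × 0.566 = 4574 + 9005 = 13579
Population now: 0–9=7452, 10–19=2154, 20–29=6456, 30–39=16188, 40+=13579
— Period 3 —
Births: 6456 × 0.441 = 2847
10–19: 7452 × 0.977 = 7281
20–29: 2154 × 0.944 = 2033
30–39: 6456 × 0.958 = 6185
40+: 16188 × 0.955 + 13579 × 0.566 = 15460 + 7686 = 23146
Population now: 0–9=2847, 10–19=7281, 20–29=2033, 30–39=6185, 40+=23146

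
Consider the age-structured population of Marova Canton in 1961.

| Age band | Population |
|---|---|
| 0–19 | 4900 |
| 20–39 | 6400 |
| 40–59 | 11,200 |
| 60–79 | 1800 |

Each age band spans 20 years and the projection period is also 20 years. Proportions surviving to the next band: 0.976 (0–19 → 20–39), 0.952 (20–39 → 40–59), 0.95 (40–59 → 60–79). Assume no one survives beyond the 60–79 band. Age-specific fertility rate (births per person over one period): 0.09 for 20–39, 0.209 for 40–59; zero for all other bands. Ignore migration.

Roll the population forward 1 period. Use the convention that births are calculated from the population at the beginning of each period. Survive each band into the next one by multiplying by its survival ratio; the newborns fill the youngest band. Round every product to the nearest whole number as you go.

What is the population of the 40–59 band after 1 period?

6093

Let band 1 be 0–19 through band 4 = 60–79.
Period 1.
Births: 6400 × 0.09 = 576  |  11200 × 0.209 = 2341 — total 2917
Band 2: 4900 × 0.976 = 4782
Band 3: 6400 × 0.952 = 6093
Band 4: 11200 × 0.95 = 10640
End of period: [2917, 4782, 6093, 10640]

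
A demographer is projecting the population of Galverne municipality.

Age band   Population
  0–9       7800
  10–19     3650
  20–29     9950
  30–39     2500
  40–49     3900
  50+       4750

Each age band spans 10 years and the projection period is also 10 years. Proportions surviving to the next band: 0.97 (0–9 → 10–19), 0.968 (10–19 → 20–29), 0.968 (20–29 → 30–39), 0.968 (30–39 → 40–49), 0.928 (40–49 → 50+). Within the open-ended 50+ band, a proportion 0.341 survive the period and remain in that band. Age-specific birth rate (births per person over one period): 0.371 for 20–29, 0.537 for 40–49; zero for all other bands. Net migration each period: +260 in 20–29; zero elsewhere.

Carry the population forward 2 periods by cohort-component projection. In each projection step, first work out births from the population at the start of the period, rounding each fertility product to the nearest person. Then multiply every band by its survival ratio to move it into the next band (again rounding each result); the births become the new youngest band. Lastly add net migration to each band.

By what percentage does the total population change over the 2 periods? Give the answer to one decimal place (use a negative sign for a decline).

1.2

Numbering the bands 1..6 from youngest to oldest:
— Period 1 —
Births: 9950 * 0.371 = 3691  |  3900 * 0.537 = 2094 — total 5785
Band 2: 7800 * 0.97 = 7566
Band 3: 3650 * 0.968 = 3533
Band 4: 9950 * 0.968 = 9632
Band 5: 2500 * 0.968 = 2420
Band 6: 3900 * 0.928 + 4750 * 0.341 = 3619 + 1620 = 5239
Net migration: Band 3 + 260 → 3793
Giving 5785 / 7566 / 3793 / 9632 / 2420 / 5239.
— Period 2 —
Births: 3793 * 0.371 = 1407  |  2420 * 0.537 = 1300 — total 2707
Band 2: 5785 * 0.97 = 5611
Band 3: 7566 * 0.968 = 7324
Band 4: 3793 * 0.968 = 3672
Band 5: 9632 * 0.968 = 9324
Band 6: 2420 * 0.928 + 5239 * 0.341 = 2246 + 1786 = 4032
Net migration: Band 3 + 260 → 7584
Giving 2707 / 5611 / 7584 / 3672 / 9324 / 4032.
Total: 32550 → 32930; change = 380; percentage change = 1.2%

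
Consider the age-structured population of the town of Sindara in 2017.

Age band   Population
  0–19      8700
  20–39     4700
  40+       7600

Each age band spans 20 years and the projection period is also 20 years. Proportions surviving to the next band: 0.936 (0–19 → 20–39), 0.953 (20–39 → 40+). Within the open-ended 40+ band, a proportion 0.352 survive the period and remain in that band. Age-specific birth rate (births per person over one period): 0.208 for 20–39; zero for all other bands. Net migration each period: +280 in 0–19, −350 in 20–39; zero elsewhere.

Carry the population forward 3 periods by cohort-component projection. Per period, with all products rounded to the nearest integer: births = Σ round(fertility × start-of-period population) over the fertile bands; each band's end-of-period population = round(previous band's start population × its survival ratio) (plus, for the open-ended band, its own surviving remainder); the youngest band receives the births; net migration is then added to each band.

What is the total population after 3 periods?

(Bands numbered youngest = 1 to oldest = 3.)
Period 1.
Births: 4700 * 0.208 = 978
Band 2: 8700 * 0.936 = 8143
Band 3: 4700 * 0.953 + 7600 * 0.352 = 4479 + 2675 = 7154
Net migration: Band 1 + 280 → 1258; Band 2 − 350 → 7793
→ [1258, 7793, 7154]
Period 2.
Births: 7793 * 0.208 = 1621
Band 2: 1258 * 0.936 = 1177
Band 3: 7793 * 0.953 + 7154 * 0.352 = 7427 + 2518 = 9945
Net migration: Band 1 + 280 → 1901; Band 2 − 350 → 827
→ [1901, 827, 9945]
Period 3.
Births: 827 * 0.208 = 172
Band 2: 1901 * 0.936 = 1779
Band 3: 827 * 0.953 + 9945 * 0.352 = 788 + 3501 = 4289
Net migration: Band 1 + 280 → 452; Band 2 − 350 → 1429
→ [452, 1429, 4289]
Total after period 3: 452 + 1429 + 4289 = 6170

6170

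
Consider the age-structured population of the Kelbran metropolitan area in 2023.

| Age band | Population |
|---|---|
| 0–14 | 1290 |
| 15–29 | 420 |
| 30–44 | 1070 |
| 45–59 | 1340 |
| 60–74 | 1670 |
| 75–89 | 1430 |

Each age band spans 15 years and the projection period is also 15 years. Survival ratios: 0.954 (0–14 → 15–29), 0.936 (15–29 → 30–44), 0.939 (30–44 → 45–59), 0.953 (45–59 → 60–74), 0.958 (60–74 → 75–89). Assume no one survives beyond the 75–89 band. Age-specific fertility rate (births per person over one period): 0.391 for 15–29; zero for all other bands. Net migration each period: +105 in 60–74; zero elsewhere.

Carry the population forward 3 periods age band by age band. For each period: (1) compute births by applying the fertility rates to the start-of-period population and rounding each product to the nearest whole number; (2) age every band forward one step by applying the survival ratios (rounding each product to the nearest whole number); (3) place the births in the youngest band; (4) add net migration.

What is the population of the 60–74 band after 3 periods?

Period 1.
Births: 420 × 0.391 = 164
15–29: 1290 × 0.954 = 1231
30–44: 420 × 0.936 = 393
45–59: 1070 × 0.939 = 1005
60–74: 1340 × 0.953 = 1277
75–89: 1670 × 0.958 = 1600
Net migration: 60–74 + 105 → 1382
→ [164, 1231, 393, 1005, 1382, 1600]
Period 2.
Births: 1231 × 0.391 = 481
15–29: 164 × 0.954 = 156
30–44: 1231 × 0.936 = 1152
45–59: 393 × 0.939 = 369
60–74: 1005 × 0.953 = 958
75–89: 1382 × 0.958 = 1324
Net migration: 60–74 + 105 → 1063
→ [481, 156, 1152, 369, 1063, 1324]
Period 3.
Births: 156 × 0.391 = 61
15–29: 481 × 0.954 = 459
30–44: 156 × 0.936 = 146
45–59: 1152 × 0.939 = 1082
60–74: 369 × 0.953 = 352
75–89: 1063 × 0.958 = 1018
Net migration: 60–74 + 105 → 457
→ [61, 459, 146, 1082, 457, 1018]

457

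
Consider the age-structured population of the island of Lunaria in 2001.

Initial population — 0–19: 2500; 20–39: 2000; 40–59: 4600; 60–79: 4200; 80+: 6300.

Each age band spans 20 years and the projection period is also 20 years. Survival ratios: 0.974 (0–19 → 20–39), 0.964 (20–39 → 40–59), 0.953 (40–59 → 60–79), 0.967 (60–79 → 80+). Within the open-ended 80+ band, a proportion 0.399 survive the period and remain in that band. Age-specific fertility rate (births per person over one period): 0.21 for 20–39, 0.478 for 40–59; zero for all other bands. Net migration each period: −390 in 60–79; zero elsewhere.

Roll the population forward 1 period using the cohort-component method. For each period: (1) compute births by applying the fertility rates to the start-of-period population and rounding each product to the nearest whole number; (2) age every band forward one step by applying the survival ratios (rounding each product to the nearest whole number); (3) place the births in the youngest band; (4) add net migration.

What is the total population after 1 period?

— Period 1 —
Births: 2000 * 0.21 = 420  |  4600 * 0.478 = 2199 — total 2619
20–39: 2500 * 0.974 = 2435
40–59: 2000 * 0.964 = 1928
60–79: 4600 * 0.953 = 4384
80+: 4200 * 0.967 + 6300 * 0.399 = 4061 + 2514 = 6575
Net migration: 60–79 − 390 → 3994
Giving 2619 / 2435 / 1928 / 3994 / 6575.
Total after period 1: 2619 + 2435 + 1928 + 3994 + 6575 = 17551

17551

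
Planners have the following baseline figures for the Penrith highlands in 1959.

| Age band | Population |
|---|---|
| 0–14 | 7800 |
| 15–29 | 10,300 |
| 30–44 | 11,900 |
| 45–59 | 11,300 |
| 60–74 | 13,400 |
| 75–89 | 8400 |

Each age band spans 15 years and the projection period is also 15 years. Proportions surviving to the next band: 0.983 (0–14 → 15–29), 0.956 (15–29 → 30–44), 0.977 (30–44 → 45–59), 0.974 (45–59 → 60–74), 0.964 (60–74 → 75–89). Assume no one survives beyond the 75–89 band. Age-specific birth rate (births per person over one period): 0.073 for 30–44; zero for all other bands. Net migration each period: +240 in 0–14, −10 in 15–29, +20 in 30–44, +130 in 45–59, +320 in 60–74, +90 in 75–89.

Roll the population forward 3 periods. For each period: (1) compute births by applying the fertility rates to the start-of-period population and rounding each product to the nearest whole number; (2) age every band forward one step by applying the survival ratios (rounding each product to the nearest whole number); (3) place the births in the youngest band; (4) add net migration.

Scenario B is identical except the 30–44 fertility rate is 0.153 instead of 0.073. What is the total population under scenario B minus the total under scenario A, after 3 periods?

2258

Period 1:
Births: 11900 × 0.073 = 869
15–29: 7800 × 0.983 = 7667
30–44: 10300 × 0.956 = 9847
45–59: 11900 × 0.977 = 11626
60–74: 11300 × 0.974 = 11006
75–89: 13400 × 0.964 = 12918
Net migration: 0–14 + 240 → 1109; 15–29 − 10 → 7657; 30–44 + 20 → 9867; 45–59 + 130 → 11756; 60–74 + 320 → 11326; 75–89 + 90 → 13008
Population now: 0–14=1109, 15–29=7657, 30–44=9867, 45–59=11756, 60–74=11326, 75–89=13008
Period 2:
Births: 9867 × 0.073 = 720
15–29: 1109 × 0.983 = 1090
30–44: 7657 × 0.956 = 7320
45–59: 9867 × 0.977 = 9640
60–74: 11756 × 0.974 = 11450
75–89: 11326 × 0.964 = 10918
Net migration: 0–14 + 240 → 960; 15–29 − 10 → 1080; 30–44 + 20 → 7340; 45–59 + 130 → 9770; 60–74 + 320 → 11770; 75–89 + 90 → 11008
Population now: 0–14=960, 15–29=1080, 30–44=7340, 45–59=9770, 60–74=11770, 75–89=11008
Period 3:
Births: 7340 × 0.073 = 536
15–29: 960 × 0.983 = 944
30–44: 1080 × 0.956 = 1032
45–59: 7340 × 0.977 = 7171
60–74: 9770 × 0.974 = 9516
75–89: 11770 × 0.964 = 11346
Net migration: 0–14 + 240 → 776; 15–29 − 10 → 934; 30–44 + 20 → 1052; 45–59 + 130 → 7301; 60–74 + 320 → 9836; 75–89 + 90 → 11436
Population now: 0–14=776, 15–29=934, 30–44=1052, 45–59=7301, 60–74=9836, 75–89=11436
Scenario A total after 3 periods: 31335
Scenario B projection —
Period 1:
Births: 11900 × 0.153 = 1821
15–29: 7800 × 0.983 = 7667
30–44: 10300 × 0.956 = 9847
45–59: 11900 × 0.977 = 11626
60–74: 11300 × 0.974 = 11006
75–89: 13400 × 0.964 = 12918
Net migration: 0–14 + 240 → 2061; 15–29 − 10 → 7657; 30–44 + 20 → 9867; 45–59 + 130 → 11756; 60–74 + 320 → 11326; 75–89 + 90 → 13008
Population now: 0–14=2061, 15–29=7657, 30–44=9867, 45–59=11756, 60–74=11326, 75–89=13008
Period 2:
Births: 9867 × 0.153 = 1510
15–29: 2061 × 0.983 = 2026
30–44: 7657 × 0.956 = 7320
45–59: 9867 × 0.977 = 9640
60–74: 11756 × 0.974 = 11450
75–89: 11326 × 0.964 = 10918
Net migration: 0–14 + 240 → 1750; 15–29 − 10 → 2016; 30–44 + 20 → 7340; 45–59 + 130 → 9770; 60–74 + 320 → 11770; 75–89 + 90 → 11008
Population now: 0–14=1750, 15–29=2016, 30–44=7340, 45–59=9770, 60–74=11770, 75–89=11008
Period 3:
Births: 7340 × 0.153 = 1123
15–29: 1750 × 0.983 = 1720
30–44: 2016 × 0.956 = 1927
45–59: 7340 × 0.977 = 7171
60–74: 9770 × 0.974 = 9516
75–89: 11770 × 0.964 = 11346
Net migration: 0–14 + 240 → 1363; 15–29 − 10 → 1710; 30–44 + 20 → 1947; 45–59 + 130 → 7301; 60–74 + 320 → 9836; 75–89 + 90 → 11436
Population now: 0–14=1363, 15–29=1710, 30–44=1947, 45–59=7301, 60–74=9836, 75–89=11436
Scenario B total after 3 periods: 33593
Difference B − A = 33593 − 31335 = 2258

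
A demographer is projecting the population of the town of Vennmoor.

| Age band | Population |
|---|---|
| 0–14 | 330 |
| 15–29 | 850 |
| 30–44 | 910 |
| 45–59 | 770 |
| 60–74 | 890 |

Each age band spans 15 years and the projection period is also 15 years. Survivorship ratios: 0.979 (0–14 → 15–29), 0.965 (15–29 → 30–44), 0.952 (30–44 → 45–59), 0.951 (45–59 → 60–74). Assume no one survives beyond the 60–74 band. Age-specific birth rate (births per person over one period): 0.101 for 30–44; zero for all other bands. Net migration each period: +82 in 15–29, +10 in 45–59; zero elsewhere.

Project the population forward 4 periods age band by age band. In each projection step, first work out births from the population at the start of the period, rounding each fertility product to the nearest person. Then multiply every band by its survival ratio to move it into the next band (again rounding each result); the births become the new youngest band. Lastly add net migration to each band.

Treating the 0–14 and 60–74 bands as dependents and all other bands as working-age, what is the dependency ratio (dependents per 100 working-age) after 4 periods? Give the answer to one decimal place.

85.4

[period 1]
Births: 910 × 0.101 = 92
15–29: 330 × 0.979 = 323
30–44: 850 × 0.965 = 820
45–59: 910 × 0.952 = 866
60–74: 770 × 0.951 = 732
Net migration: 15–29 + 82 → 405; 45–59 + 10 → 876
→ [92, 405, 820, 876, 732]
[period 2]
Births: 820 × 0.101 = 83
15–29: 92 × 0.979 = 90
30–44: 405 × 0.965 = 391
45–59: 820 × 0.952 = 781
60–74: 876 × 0.951 = 833
Net migration: 15–29 + 82 → 172; 45–59 + 10 → 791
→ [83, 172, 391, 791, 833]
[period 3]
Births: 391 × 0.101 = 39
15–29: 83 × 0.979 = 81
30–44: 172 × 0.965 = 166
45–59: 391 × 0.952 = 372
60–74: 791 × 0.951 = 752
Net migration: 15–29 + 82 → 163; 45–59 + 10 → 382
→ [39, 163, 166, 382, 752]
[period 4]
Births: 166 × 0.101 = 17
15–29: 39 × 0.979 = 38
30–44: 163 × 0.965 = 157
45–59: 166 × 0.952 = 158
60–74: 382 × 0.951 = 363
Net migration: 15–29 + 82 → 120; 45–59 + 10 → 168
→ [17, 120, 157, 168, 363]
Dependents (band 0–14 + band 60–74) = 17 + 363 = 380; working-age = 445; ratio = 380/445 × 100 = 85.4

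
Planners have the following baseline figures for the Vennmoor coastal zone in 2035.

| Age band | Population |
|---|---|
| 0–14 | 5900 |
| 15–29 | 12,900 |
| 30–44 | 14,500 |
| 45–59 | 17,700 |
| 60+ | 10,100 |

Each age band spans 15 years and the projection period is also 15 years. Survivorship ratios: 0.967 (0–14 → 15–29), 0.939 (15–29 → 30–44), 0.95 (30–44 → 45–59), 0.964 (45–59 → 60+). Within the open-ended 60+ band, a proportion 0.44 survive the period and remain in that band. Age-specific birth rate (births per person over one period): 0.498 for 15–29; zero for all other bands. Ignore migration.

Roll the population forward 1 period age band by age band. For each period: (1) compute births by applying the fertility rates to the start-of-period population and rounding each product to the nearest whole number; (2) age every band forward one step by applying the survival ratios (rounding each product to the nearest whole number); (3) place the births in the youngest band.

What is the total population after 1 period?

59524

(Bands numbered youngest = 1 to oldest = 5.)
Period 1.
Births: 12900 * 0.498 = 6424
Band 2: 5900 * 0.967 = 5705
Band 3: 12900 * 0.939 = 12113
Band 4: 14500 * 0.95 = 13775
Band 5: 17700 * 0.964 + 10100 * 0.44 = 17063 + 4444 = 21507
Giving 6424 / 5705 / 12113 / 13775 / 21507.
Total after period 1: 6424 + 5705 + 12113 + 13775 + 21507 = 59524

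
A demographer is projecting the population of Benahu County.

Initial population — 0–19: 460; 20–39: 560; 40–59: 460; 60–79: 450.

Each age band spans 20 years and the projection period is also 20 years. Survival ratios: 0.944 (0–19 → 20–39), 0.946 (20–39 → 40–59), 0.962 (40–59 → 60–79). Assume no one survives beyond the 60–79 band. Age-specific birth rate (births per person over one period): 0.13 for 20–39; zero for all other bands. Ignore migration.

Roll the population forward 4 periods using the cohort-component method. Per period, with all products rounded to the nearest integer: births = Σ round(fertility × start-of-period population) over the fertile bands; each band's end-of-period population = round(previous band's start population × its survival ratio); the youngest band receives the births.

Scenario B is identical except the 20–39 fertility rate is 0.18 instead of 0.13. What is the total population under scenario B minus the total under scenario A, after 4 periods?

58

(Groups numbered youngest = 1 to oldest = 4.)
Period 1.
Births: 560 * 0.13 = 73
Group 2: 460 * 0.944 = 434
Group 3: 560 * 0.946 = 530
Group 4: 460 * 0.962 = 443
Population now: 0–19=73, 20–39=434, 40–59=530, 60–79=443
Period 2.
Births: 434 * 0.13 = 56
Group 2: 73 * 0.944 = 69
Group 3: 434 * 0.946 = 411
Group 4: 530 * 0.962 = 510
Population now: 0–19=56, 20–39=69, 40–59=411, 60–79=510
Period 3.
Births: 69 * 0.13 = 9
Group 2: 56 * 0.944 = 53
Group 3: 69 * 0.946 = 65
Group 4: 411 * 0.962 = 395
Population now: 0–19=9, 20–39=53, 40–59=65, 60–79=395
Period 4.
Births: 53 * 0.13 = 7
Group 2: 9 * 0.944 = 8
Group 3: 53 * 0.946 = 50
Group 4: 65 * 0.962 = 63
Population now: 0–19=7, 20–39=8, 40–59=50, 60–79=63
Scenario A total after 4 periods: 128
Scenario B projection —
Period 1.
Births: 560 * 0.18 = 101
Group 2: 460 * 0.944 = 434
Group 3: 560 * 0.946 = 530
Group 4: 460 * 0.962 = 443
Population now: 0–19=101, 20–39=434, 40–59=530, 60–79=443
Period 2.
Births: 434 * 0.18 = 78
Group 2: 101 * 0.944 = 95
Group 3: 434 * 0.946 = 411
Group 4: 530 * 0.962 = 510
Population now: 0–19=78, 20–39=95, 40–59=411, 60–79=510
Period 3.
Births: 95 * 0.18 = 17
Group 2: 78 * 0.944 = 74
Group 3: 95 * 0.946 = 90
Group 4: 411 * 0.962 = 395
Population now: 0–19=17, 20–39=74, 40–59=90, 60–79=395
Period 4.
Births: 74 * 0.18 = 13
Group 2: 17 * 0.944 = 16
Group 3: 74 * 0.946 = 70
Group 4: 90 * 0.962 = 87
Population now: 0–19=13, 20–39=16, 40–59=70, 60–79=87
Scenario B total after 4 periods: 186
Difference B − A = 186 − 128 = 58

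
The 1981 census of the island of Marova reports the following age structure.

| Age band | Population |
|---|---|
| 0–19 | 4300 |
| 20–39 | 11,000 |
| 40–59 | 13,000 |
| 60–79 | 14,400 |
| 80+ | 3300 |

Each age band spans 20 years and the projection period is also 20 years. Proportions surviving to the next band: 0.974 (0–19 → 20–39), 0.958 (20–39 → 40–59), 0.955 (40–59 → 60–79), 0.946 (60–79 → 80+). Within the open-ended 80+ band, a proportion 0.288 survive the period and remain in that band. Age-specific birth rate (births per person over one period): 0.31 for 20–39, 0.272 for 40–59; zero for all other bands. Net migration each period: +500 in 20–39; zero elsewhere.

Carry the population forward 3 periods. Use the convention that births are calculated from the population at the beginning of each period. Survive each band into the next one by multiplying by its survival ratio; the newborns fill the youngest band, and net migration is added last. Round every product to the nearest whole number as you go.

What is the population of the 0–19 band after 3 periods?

3474

Call the groups 1 to 5, youngest first.
After projecting period 1:
Births: 11000 × 0.31 = 3410, 13000 × 0.272 = 3536 — total 6946
Group 2: 4300 × 0.974 = 4188
Group 3: 11000 × 0.958 = 10538
Group 4: 13000 × 0.955 = 12415
Group 5: 14400 × 0.946 + 3300 × 0.288 = 13622 + 950 = 14572
Net migration: Group 2 + 500 → 4688
Giving 6946 / 4688 / 10538 / 12415 / 14572.
After projecting period 2:
Births: 4688 × 0.31 = 1453, 10538 × 0.272 = 2866 — total 4319
Group 2: 6946 × 0.974 = 6765
Group 3: 4688 × 0.958 = 4491
Group 4: 10538 × 0.955 = 10064
Group 5: 12415 × 0.946 + 14572 × 0.288 = 11745 + 4197 = 15942
Net migration: Group 2 + 500 → 7265
Giving 4319 / 7265 / 4491 / 10064 / 15942.
After projecting period 3:
Births: 7265 × 0.31 = 2252, 4491 × 0.272 = 1222 — total 3474
Group 2: 4319 × 0.974 = 4207
Group 3: 7265 × 0.958 = 6960
Group 4: 4491 × 0.955 = 4289
Group 5: 10064 × 0.946 + 15942 × 0.288 = 9521 + 4591 = 14112
Net migration: Group 2 + 500 → 4707
Giving 3474 / 4707 / 6960 / 4289 / 14112.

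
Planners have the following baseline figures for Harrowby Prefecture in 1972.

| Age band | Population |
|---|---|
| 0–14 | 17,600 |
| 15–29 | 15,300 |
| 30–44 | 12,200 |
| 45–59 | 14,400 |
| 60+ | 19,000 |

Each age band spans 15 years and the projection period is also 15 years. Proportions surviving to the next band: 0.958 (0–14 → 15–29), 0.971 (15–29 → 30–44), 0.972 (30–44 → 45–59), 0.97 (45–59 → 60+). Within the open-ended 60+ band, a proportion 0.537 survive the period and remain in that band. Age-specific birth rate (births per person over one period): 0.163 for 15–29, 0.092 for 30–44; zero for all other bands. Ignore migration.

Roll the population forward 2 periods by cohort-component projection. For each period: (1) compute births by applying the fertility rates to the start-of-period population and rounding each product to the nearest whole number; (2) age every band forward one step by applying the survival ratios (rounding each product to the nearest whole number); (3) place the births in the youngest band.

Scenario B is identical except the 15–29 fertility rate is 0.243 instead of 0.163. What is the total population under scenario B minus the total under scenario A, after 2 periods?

2522

Period 1:
Births: 15300 × 0.163 = 2494 ; 12200 × 0.092 = 1122 ⇒ total 3616
15–29: 17600 × 0.958 = 16861
30–44: 15300 × 0.971 = 14856
45–59: 12200 × 0.972 = 11858
60+: 14400 × 0.97 + 19000 × 0.537 = 13968 + 10203 = 24171
Population now: 0–14=3616, 15–29=16861, 30–44=14856, 45–59=11858, 60+=24171
Period 2:
Births: 16861 × 0.163 = 2748 ; 14856 × 0.092 = 1367 ⇒ total 4115
15–29: 3616 × 0.958 = 3464
30–44: 16861 × 0.971 = 16372
45–59: 14856 × 0.972 = 14440
60+: 11858 × 0.97 + 24171 × 0.537 = 11502 + 12980 = 24482
Population now: 0–14=4115, 15–29=3464, 30–44=16372, 45–59=14440, 60+=24482
Scenario A total after 2 periods: 62873
Scenario B projection —
Period 1:
Births: 15300 × 0.243 = 3718 ; 12200 × 0.092 = 1122 ⇒ total 4840
15–29: 17600 × 0.958 = 16861
30–44: 15300 × 0.971 = 14856
45–59: 12200 × 0.972 = 11858
60+: 14400 × 0.97 + 19000 × 0.537 = 13968 + 10203 = 24171
Population now: 0–14=4840, 15–29=16861, 30–44=14856, 45–59=11858, 60+=24171
Period 2:
Births: 16861 × 0.243 = 4097 ; 14856 × 0.092 = 1367 ⇒ total 5464
15–29: 4840 × 0.958 = 4637
30–44: 16861 × 0.971 = 16372
45–59: 14856 × 0.972 = 14440
60+: 11858 × 0.97 + 24171 × 0.537 = 11502 + 12980 = 24482
Population now: 0–14=5464, 15–29=4637, 30–44=16372, 45–59=14440, 60+=24482
Scenario B total after 2 periods: 65395
Difference B − A = 65395 − 62873 = 2522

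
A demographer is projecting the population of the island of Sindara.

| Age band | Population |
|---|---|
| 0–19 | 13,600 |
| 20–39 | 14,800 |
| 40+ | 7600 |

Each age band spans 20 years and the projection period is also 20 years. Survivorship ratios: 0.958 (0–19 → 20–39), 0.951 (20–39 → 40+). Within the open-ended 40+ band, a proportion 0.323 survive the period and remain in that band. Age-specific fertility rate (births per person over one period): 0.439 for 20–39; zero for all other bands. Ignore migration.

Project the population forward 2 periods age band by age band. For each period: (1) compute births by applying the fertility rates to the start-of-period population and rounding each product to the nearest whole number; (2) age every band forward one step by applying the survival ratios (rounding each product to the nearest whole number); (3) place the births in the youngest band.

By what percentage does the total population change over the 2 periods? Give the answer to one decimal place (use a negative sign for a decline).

Call the groups 1 to 3, youngest first.
Period 1:
Births: 14800 * 0.439 = 6497
Group 2: 13600 * 0.958 = 13029
Group 3: 14800 * 0.951 + 7600 * 0.323 = 14075 + 2455 = 16530
Giving 6497 / 13029 / 16530.
Period 2:
Births: 13029 * 0.439 = 5720
Group 2: 6497 * 0.958 = 6224
Group 3: 13029 * 0.951 + 16530 * 0.323 = 12391 + 5339 = 17730
Giving 5720 / 6224 / 17730.
Total: 36000 → 29674; change = -6326; percentage change = -17.6%

-17.6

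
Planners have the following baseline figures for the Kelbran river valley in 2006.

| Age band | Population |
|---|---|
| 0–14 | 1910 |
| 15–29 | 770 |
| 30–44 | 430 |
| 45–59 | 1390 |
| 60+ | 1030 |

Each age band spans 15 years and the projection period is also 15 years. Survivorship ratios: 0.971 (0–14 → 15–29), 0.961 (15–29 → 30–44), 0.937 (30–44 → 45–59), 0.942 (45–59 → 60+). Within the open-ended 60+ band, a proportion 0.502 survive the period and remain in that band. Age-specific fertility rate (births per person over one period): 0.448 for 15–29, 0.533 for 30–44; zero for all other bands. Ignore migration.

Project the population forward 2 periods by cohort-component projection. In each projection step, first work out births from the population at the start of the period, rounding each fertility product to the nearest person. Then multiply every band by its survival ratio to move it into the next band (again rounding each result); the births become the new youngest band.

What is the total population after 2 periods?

5555

[period 1]
Births: 770 × 0.448 = 345  |  430 × 0.533 = 229 → 574
15–29: 1910 × 0.971 = 1855
30–44: 770 × 0.961 = 740
45–59: 430 × 0.937 = 403
60+: 1390 × 0.942 + 1030 × 0.502 = 1309 + 517 = 1826
→ [574, 1855, 740, 403, 1826]
[period 2]
Births: 1855 × 0.448 = 831  |  740 × 0.533 = 394 → 1225
15–29: 574 × 0.971 = 557
30–44: 1855 × 0.961 = 1783
45–59: 740 × 0.937 = 693
60+: 403 × 0.942 + 1826 × 0.502 = 380 + 917 = 1297
→ [1225, 557, 1783, 693, 1297]
Total after period 2: 1225 + 557 + 1783 + 693 + 1297 = 5555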